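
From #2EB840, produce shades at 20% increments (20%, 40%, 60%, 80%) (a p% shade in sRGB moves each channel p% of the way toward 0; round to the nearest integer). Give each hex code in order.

#259333, #1C6E26, #124A1A, #09250D

#2EB840 is rgb(46, 184, 64).
20%: (46 − 9.2 = 36.8→37, 184 − 36.8 = 147.2→147, 64 − 12.8 = 51.2→51) → #259333
40%: (46 − 18.4 = 27.6→28, 184 − 73.6 = 110.4→110, 64 − 25.6 = 38.4→38) → #1C6E26
60%: (46 − 27.6 = 18.4→18, 184 − 110.4 = 73.6→74, 64 − 38.4 = 25.6→26) → #124A1A
80%: (46 − 36.8 = 9.2→9, 184 − 147.2 = 36.8→37, 64 − 51.2 = 12.8→13) → #09250D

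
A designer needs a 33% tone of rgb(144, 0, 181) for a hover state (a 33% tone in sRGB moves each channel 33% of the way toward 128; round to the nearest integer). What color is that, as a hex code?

#8b2aa4

Lerp each channel 33% toward 128:
  R: 144 − 5.28 = 138.72 → 139
  G: 0 + 0.33×(128−0) = 0 + 42.24 = 42.24 → 42
  B: 181 + 0.33×(128−181) = 181 − 17.49 = 163.51 → 164
rgb(139, 42, 164) = #8b2aa4.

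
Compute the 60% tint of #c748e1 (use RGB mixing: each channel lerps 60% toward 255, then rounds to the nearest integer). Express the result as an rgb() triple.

#c748e1 is rgb(199, 72, 225).
Lerp each channel 60% toward 255:
  R: 199 + 33.6 = 232.6 → 233
  G: 72 + 109.8 = 181.8 → 182
  B: 225 + 0.6×(255−225) = 225 + 18 = 243 → 243

rgb(233, 182, 243)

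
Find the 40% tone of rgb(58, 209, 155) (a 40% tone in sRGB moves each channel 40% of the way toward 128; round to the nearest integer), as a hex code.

#56b190

Per channel, c → c + 0.4(128 − c):
  R: 58 + 0.4×(128−58) = 58 + 28 = 86 → 86
  G: 209 − 32.4 = 176.6 → 177
  B: 155 + 0.4×(128−155) = 155 − 10.8 = 144.2 → 144
rgb(86, 177, 144) = #56b190.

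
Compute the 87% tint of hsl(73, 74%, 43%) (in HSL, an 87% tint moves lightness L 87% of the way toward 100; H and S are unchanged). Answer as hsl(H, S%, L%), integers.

hsl(73, 74%, 93%)

L moves 87% from 43 toward 100: 43 + 49.59 = 92.59 → 93.
H and S are unchanged.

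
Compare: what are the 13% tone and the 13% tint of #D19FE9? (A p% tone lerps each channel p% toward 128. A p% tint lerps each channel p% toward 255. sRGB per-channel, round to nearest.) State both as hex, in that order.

#D19FE9 is rgb(209, 159, 233).
13% tone:
  R: 209 + 0.13×(128−209) = 209 − 10.53 = 198.47 → 198
  G: 159 + 0.13×(128−159) = 159 − 4.03 = 154.97 → 155
  B: 233 − 13.65 = 219.35 → 219
  → #C69BDB
13% tint:
  R: 209 + 0.13×(255−209) = 209 + 5.98 = 214.98 → 215
  G: 159 + 12.48 = 171.48 → 171
  B: 233 + 0.13×(255−233) = 233 + 2.86 = 235.86 → 236
  → #D7ABEC

#C69BDB, #D7ABEC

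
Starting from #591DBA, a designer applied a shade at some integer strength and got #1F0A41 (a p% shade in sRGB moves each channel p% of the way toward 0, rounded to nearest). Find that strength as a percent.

65%

#591DBA is rgb(89, 29, 186); #1F0A41 is rgb(31, 10, 65).
On the B channel (widest range): 65 ≈ 186 + (p/100)(0 − 186), so p ≈ 100×(65 − 186)/(0 − 186) = -12100/-186 = 65.05.
p = 65 reproduces all three channels after rounding.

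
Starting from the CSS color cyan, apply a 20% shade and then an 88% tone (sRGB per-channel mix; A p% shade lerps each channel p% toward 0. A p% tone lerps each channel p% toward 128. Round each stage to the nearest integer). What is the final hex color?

#718989

CSS cyan is rgb(0, 255, 255).
A 20% shade moves each channel 20% toward 0:
  R: 0 + 0.2×(0−0) = 0 + 0 = 0 → 0
  G: 255 − 51 = 204 → 204
  B: 255 + 0.2×(0−255) = 255 − 51 = 204 → 204
After the shade: rgb(0, 204, 204) = #00CCCC.
Per channel, c → c + 0.88(128 − c):
  R: 0 + 0.88×(128−0) = 0 + 112.64 = 112.64 → 113
  G: 204 + 0.88×(128−204) = 204 − 66.88 = 137.12 → 137
  B: 204 − 66.88 = 137.12 → 137
rgb(113, 137, 137) = #718989.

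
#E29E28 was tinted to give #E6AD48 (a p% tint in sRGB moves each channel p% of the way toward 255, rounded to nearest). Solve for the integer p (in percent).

15%

#E29E28 is rgb(226, 158, 40); #E6AD48 is rgb(230, 173, 72).
On the B channel (widest range): 72 ≈ 40 + (p/100)(255 − 40), so p ≈ 100×(72 − 40)/(255 − 40) = 3200/215 = 14.88.
p = 15 reproduces all three channels after rounding.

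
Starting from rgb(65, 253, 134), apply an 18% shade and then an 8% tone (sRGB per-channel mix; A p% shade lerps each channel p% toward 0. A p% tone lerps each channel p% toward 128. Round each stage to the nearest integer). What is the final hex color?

An 18% shade moves each channel 18% toward 0:
  R: 65 − 11.7 = 53.3 → 53
  G: 253 − 45.54 = 207.46 → 207
  B: 134 − 24.12 = 109.88 → 110
After the shade: rgb(53, 207, 110) = #35CF6E.
Lerp each channel 8% toward 128:
  R: 53 + 0.08×(128−53) = 53 + 6 = 59 → 59
  G: 207 + 0.08×(128−207) = 207 − 6.32 = 200.68 → 201
  B: 110 + 0.08×(128−110) = 110 + 1.44 = 111.44 → 111
rgb(59, 201, 111) = #3BC96F.

#3BC96F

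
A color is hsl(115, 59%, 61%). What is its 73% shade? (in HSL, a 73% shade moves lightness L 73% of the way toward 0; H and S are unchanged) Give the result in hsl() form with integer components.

L moves 73% from 61 toward 0: 61 − 44.53 = 16.47 → 16.
H and S are unchanged.

hsl(115, 59%, 16%)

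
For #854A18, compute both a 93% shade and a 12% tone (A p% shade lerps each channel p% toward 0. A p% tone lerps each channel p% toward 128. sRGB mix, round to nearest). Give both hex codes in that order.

#854A18 is rgb(133, 74, 24).
93% shade:
  R: 133 + 0.93×(0−133) = 133 − 123.69 = 9.31 → 9
  G: 74 − 68.82 = 5.18 → 5
  B: 24 − 22.32 = 1.68 → 2
  → #090502
12% tone:
  R: 133 + 0.12×(128−133) = 133 − 0.6 = 132.4 → 132
  G: 74 + 6.48 = 80.48 → 80
  B: 24 + 0.12×(128−24) = 24 + 12.48 = 36.48 → 36
  → #845024

#090502, #845024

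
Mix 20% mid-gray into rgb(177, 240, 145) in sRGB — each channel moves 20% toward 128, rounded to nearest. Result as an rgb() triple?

rgb(167, 218, 142)

A 20% tone moves each channel 20% toward 128:
  R: 177 + 0.2×(128−177) = 177 − 9.8 = 167.2 → 167
  G: 240 + 0.2×(128−240) = 240 − 22.4 = 217.6 → 218
  B: 145 + 0.2×(128−145) = 145 − 3.4 = 141.6 → 142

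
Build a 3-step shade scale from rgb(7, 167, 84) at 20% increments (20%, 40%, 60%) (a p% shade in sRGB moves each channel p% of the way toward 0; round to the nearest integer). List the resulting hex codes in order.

#068643, #046432, #034322

20%: (7 − 1.4 = 5.6→6, 167 − 33.4 = 133.6→134, 84 − 16.8 = 67.2→67) → #068643
40%: (7 − 2.8 = 4.2→4, 167 − 66.8 = 100.2→100, 84 − 33.6 = 50.4→50) → #046432
60%: (7 − 4.2 = 2.8→3, 167 − 100.2 = 66.8→67, 84 − 50.4 = 33.6→34) → #034322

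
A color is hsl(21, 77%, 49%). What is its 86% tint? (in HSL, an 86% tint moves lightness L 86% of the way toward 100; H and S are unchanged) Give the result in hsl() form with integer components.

hsl(21, 77%, 93%)

L moves 86% from 49 toward 100: 49 + 43.86 = 92.86 → 93.
H and S are unchanged.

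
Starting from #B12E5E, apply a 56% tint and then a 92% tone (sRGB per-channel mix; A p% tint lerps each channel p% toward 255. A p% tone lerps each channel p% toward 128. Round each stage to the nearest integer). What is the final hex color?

#878384

#B12E5E is rgb(177, 46, 94).
Per channel, c → c + 0.56(255 − c):
  R: 177 + 43.68 = 220.68 → 221
  G: 46 + 117.04 = 163.04 → 163
  B: 94 + 90.16 = 184.16 → 184
After the tint: rgb(221, 163, 184) = #DDA3B8.
A 92% tone moves each channel 92% toward 128:
  R: 221 − 85.56 = 135.44 → 135
  G: 163 + 0.92×(128−163) = 163 − 32.2 = 130.8 → 131
  B: 184 + 0.92×(128−184) = 184 − 51.52 = 132.48 → 132
rgb(135, 131, 132) = #878384.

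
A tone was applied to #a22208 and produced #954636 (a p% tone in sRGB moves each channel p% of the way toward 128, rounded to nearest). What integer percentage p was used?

38%

#a22208 is rgb(162, 34, 8); #954636 is rgb(149, 70, 54).
On the B channel (widest range): 54 ≈ 8 + (p/100)(128 − 8), so p ≈ 100×(54 − 8)/(128 − 8) = 4600/120 = 38.33.
p = 38 reproduces all three channels after rounding.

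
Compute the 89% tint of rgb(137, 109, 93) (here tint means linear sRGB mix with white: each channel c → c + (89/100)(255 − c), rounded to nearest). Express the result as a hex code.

#F2EFED

An 89% tint moves each channel 89% toward 255:
  R: 137 + 0.89×(255−137) = 137 + 105.02 = 242.02 → 242
  G: 109 + 0.89×(255−109) = 109 + 129.94 = 238.94 → 239
  B: 93 + 0.89×(255−93) = 93 + 144.18 = 237.18 → 237
rgb(242, 239, 237) = #F2EFED.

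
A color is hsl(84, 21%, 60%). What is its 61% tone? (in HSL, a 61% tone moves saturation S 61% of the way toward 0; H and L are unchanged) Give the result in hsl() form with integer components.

S moves 61% from 21 toward 0: 21 − 12.81 = 8.19 → 8.
H and L are unchanged.

hsl(84, 8%, 60%)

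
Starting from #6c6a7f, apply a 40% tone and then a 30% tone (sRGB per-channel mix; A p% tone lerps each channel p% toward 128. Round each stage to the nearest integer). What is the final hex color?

#6c6a7f is rgb(108, 106, 127).
Lerp each channel 40% toward 128:
  R: 108 + 8 = 116 → 116
  G: 106 + 8.8 = 114.8 → 115
  B: 127 + 0.4×(128−127) = 127 + 0.4 = 127.4 → 127
After the tone: rgb(116, 115, 127) = #74737f.
A 30% tone moves each channel 30% toward 128:
  R: 116 + 0.3×(128−116) = 116 + 3.6 = 119.6 → 120
  G: 115 + 3.9 = 118.9 → 119
  B: 127 + 0.3 = 127.3 → 127
rgb(120, 119, 127) = #78777f.

#78777f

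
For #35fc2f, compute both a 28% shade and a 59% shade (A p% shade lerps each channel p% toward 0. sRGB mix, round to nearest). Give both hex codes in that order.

#26b522, #166713

#35fc2f is rgb(53, 252, 47).
28% shade:
  R: 53 − 14.84 = 38.16 → 38
  G: 252 + 0.28×(0−252) = 252 − 70.56 = 181.44 → 181
  B: 47 + 0.28×(0−47) = 47 − 13.16 = 33.84 → 34
  → #26b522
59% shade:
  R: 53 + 0.59×(0−53) = 53 − 31.27 = 21.73 → 22
  G: 252 + 0.59×(0−252) = 252 − 148.68 = 103.32 → 103
  B: 47 + 0.59×(0−47) = 47 − 27.73 = 19.27 → 19
  → #166713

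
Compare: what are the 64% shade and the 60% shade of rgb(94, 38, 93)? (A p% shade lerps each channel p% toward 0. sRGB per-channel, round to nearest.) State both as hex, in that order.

#220E21, #260F25

64% shade:
  R: 94 − 60.16 = 33.84 → 34
  G: 38 − 24.32 = 13.68 → 14
  B: 93 − 59.52 = 33.48 → 33
  → #220E21
60% shade:
  R: 94 − 56.4 = 37.6 → 38
  G: 38 + 0.6×(0−38) = 38 − 22.8 = 15.2 → 15
  B: 93 + 0.6×(0−93) = 93 − 55.8 = 37.2 → 37
  → #260F25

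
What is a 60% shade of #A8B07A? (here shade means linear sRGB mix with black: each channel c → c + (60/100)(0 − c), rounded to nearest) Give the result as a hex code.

#434631

#A8B07A is rgb(168, 176, 122).
Lerp each channel 60% toward 0:
  R: 168 − 100.8 = 67.2 → 67
  G: 176 + 0.6×(0−176) = 176 − 105.6 = 70.4 → 70
  B: 122 − 73.2 = 48.8 → 49
rgb(67, 70, 49) = #434631.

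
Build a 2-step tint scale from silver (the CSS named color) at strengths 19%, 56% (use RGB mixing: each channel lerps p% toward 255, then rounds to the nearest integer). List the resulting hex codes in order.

CSS silver is rgb(192, 192, 192).
19%: (192 + 11.97 = 203.97→204, 192 + 11.97 = 203.97→204, 192 + 11.97 = 203.97→204) → #cccccc
56%: (192 + 35.28 = 227.28→227, 192 + 35.28 = 227.28→227, 192 + 35.28 = 227.28→227) → #e3e3e3

#cccccc, #e3e3e3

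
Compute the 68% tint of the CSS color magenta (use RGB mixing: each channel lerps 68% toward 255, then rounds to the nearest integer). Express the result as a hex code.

CSS magenta is rgb(255, 0, 255).
Lerp each channel 68% toward 255:
  R: 255 + 0 = 255 → 255
  G: 0 + 173.4 = 173.4 → 173
  B: 255 + 0 = 255 → 255
rgb(255, 173, 255) = #FFADFF.

#FFADFF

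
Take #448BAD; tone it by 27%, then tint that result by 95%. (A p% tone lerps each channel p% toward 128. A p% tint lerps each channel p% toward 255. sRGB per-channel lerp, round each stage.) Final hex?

#F6F9FA

#448BAD is rgb(68, 139, 173).
A 27% tone moves each channel 27% toward 128:
  R: 68 + 16.2 = 84.2 → 84
  G: 139 − 2.97 = 136.03 → 136
  B: 173 − 12.15 = 160.85 → 161
After the tone: rgb(84, 136, 161) = #5488A1.
Lerp each channel 95% toward 255:
  R: 84 + 162.45 = 246.45 → 246
  G: 136 + 0.95×(255−136) = 136 + 113.05 = 249.05 → 249
  B: 161 + 0.95×(255−161) = 161 + 89.3 = 250.3 → 250
rgb(246, 249, 250) = #F6F9FA.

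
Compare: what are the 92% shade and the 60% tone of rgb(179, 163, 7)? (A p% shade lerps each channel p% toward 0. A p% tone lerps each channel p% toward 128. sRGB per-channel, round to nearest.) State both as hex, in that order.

#0E0D01, #948E50

92% shade:
  R: 179 + 0.92×(0−179) = 179 − 164.68 = 14.32 → 14
  G: 163 − 149.96 = 13.04 → 13
  B: 7 − 6.44 = 0.56 → 1
  → #0E0D01
60% tone:
  R: 179 + 0.6×(128−179) = 179 − 30.6 = 148.4 → 148
  G: 163 + 0.6×(128−163) = 163 − 21 = 142 → 142
  B: 7 + 72.6 = 79.6 → 80
  → #948E50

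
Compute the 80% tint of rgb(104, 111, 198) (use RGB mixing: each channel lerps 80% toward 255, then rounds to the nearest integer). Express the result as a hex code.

Lerp each channel 80% toward 255:
  R: 104 + 120.8 = 224.8 → 225
  G: 111 + 0.8×(255−111) = 111 + 115.2 = 226.2 → 226
  B: 198 + 0.8×(255−198) = 198 + 45.6 = 243.6 → 244
rgb(225, 226, 244) = #e1e2f4.

#e1e2f4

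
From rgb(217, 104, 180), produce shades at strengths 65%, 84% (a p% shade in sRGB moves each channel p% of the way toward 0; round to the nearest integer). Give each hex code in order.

#4C243F, #23111D

65%: (217 − 141.05 = 75.95→76, 104 − 67.6 = 36.4→36, 180 − 117 = 63→63) → #4C243F
84%: (217 − 182.28 = 34.72→35, 104 − 87.36 = 16.64→17, 180 − 151.2 = 28.8→29) → #23111D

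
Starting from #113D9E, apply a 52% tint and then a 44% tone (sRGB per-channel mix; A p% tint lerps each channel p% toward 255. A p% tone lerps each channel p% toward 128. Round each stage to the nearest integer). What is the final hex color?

#113D9E is rgb(17, 61, 158).
A 52% tint moves each channel 52% toward 255:
  R: 17 + 123.76 = 140.76 → 141
  G: 61 + 100.88 = 161.88 → 162
  B: 158 + 0.52×(255−158) = 158 + 50.44 = 208.44 → 208
After the tint: rgb(141, 162, 208) = #8DA2D0.
Per channel, c → c + 0.44(128 − c):
  R: 141 − 5.72 = 135.28 → 135
  G: 162 + 0.44×(128−162) = 162 − 14.96 = 147.04 → 147
  B: 208 + 0.44×(128−208) = 208 − 35.2 = 172.8 → 173
rgb(135, 147, 173) = #8793AD.

#8793AD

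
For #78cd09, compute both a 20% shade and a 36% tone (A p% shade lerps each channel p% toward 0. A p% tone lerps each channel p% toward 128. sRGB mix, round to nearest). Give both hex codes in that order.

#78cd09 is rgb(120, 205, 9).
20% shade:
  R: 120 + 0.2×(0−120) = 120 − 24 = 96 → 96
  G: 205 + 0.2×(0−205) = 205 − 41 = 164 → 164
  B: 9 + 0.2×(0−9) = 9 − 1.8 = 7.2 → 7
  → #60a407
36% tone:
  R: 120 + 0.36×(128−120) = 120 + 2.88 = 122.88 → 123
  G: 205 − 27.72 = 177.28 → 177
  B: 9 + 42.84 = 51.84 → 52
  → #7bb134

#60a407, #7bb134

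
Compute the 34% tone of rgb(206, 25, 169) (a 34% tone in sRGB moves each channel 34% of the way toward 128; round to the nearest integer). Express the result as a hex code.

Per channel, c → c + 0.34(128 − c):
  R: 206 − 26.52 = 179.48 → 179
  G: 25 + 35.02 = 60.02 → 60
  B: 169 + 0.34×(128−169) = 169 − 13.94 = 155.06 → 155
rgb(179, 60, 155) = #B33C9B.

#B33C9B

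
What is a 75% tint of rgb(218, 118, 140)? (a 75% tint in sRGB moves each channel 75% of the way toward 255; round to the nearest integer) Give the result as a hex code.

#F6DDE2

A 75% tint moves each channel 75% toward 255:
  R: 218 + 27.75 = 245.75 → 246
  G: 118 + 102.75 = 220.75 → 221
  B: 140 + 86.25 = 226.25 → 226
rgb(246, 221, 226) = #F6DDE2.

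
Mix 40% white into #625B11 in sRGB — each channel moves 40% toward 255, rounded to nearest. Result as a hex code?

#A19D70

#625B11 is rgb(98, 91, 17).
A 40% tint moves each channel 40% toward 255:
  R: 98 + 0.4×(255−98) = 98 + 62.8 = 160.8 → 161
  G: 91 + 0.4×(255−91) = 91 + 65.6 = 156.6 → 157
  B: 17 + 0.4×(255−17) = 17 + 95.2 = 112.2 → 112
rgb(161, 157, 112) = #A19D70.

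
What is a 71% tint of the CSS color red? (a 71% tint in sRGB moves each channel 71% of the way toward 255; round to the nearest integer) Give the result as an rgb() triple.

CSS red is rgb(255, 0, 0).
A 71% tint moves each channel 71% toward 255:
  R: 255 + 0.71×(255−255) = 255 + 0 = 255 → 255
  G: 0 + 0.71×(255−0) = 0 + 181.05 = 181.05 → 181
  B: 0 + 0.71×(255−0) = 0 + 181.05 = 181.05 → 181

rgb(255, 181, 181)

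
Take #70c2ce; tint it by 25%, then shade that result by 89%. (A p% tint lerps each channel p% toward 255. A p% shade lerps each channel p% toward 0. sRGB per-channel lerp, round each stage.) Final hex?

#70c2ce is rgb(112, 194, 206).
Per channel, c → c + 0.25(255 − c):
  R: 112 + 0.25×(255−112) = 112 + 35.75 = 147.75 → 148
  G: 194 + 15.25 = 209.25 → 209
  B: 206 + 12.25 = 218.25 → 218
After the tint: rgb(148, 209, 218) = #94d1da.
Per channel, c → c + 0.89(0 − c):
  R: 148 − 131.72 = 16.28 → 16
  G: 209 + 0.89×(0−209) = 209 − 186.01 = 22.99 → 23
  B: 218 − 194.02 = 23.98 → 24
rgb(16, 23, 24) = #101718.

#101718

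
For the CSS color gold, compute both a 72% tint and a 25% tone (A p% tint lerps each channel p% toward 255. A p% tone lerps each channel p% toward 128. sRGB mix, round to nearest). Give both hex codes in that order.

CSS gold is rgb(255, 215, 0).
72% tint:
  R: 255 + 0.72×(255−255) = 255 + 0 = 255 → 255
  G: 215 + 28.8 = 243.8 → 244
  B: 0 + 183.6 = 183.6 → 184
  → #fff4b8
25% tone:
  R: 255 + 0.25×(128−255) = 255 − 31.75 = 223.25 → 223
  G: 215 − 21.75 = 193.25 → 193
  B: 0 + 0.25×(128−0) = 0 + 32 = 32 → 32
  → #dfc120

#fff4b8, #dfc120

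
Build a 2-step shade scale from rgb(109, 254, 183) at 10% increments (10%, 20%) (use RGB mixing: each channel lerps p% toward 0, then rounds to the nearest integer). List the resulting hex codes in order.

#62E5A5, #57CB92

10%: (109 − 10.9 = 98.1→98, 254 − 25.4 = 228.6→229, 183 − 18.3 = 164.7→165) → #62E5A5
20%: (109 − 21.8 = 87.2→87, 254 − 50.8 = 203.2→203, 183 − 36.6 = 146.4→146) → #57CB92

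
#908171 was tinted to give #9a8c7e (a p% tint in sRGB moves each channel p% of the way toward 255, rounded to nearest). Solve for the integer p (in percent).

9%

#908171 is rgb(144, 129, 113); #9a8c7e is rgb(154, 140, 126).
On the B channel (widest range): 126 ≈ 113 + (p/100)(255 − 113), so p ≈ 100×(126 − 113)/(255 − 113) = 1300/142 = 9.15.
p = 9 reproduces all three channels after rounding.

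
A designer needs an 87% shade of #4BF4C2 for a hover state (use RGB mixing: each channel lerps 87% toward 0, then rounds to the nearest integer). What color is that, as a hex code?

#0A2019

#4BF4C2 is rgb(75, 244, 194).
An 87% shade moves each channel 87% toward 0:
  R: 75 + 0.87×(0−75) = 75 − 65.25 = 9.75 → 10
  G: 244 + 0.87×(0−244) = 244 − 212.28 = 31.72 → 32
  B: 194 − 168.78 = 25.22 → 25
rgb(10, 32, 25) = #0A2019.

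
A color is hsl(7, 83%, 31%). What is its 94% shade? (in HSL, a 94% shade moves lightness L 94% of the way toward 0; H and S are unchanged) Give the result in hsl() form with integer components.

L moves 94% from 31 toward 0: 31 − 29.14 = 1.86 → 2.
H and S are unchanged.

hsl(7, 83%, 2%)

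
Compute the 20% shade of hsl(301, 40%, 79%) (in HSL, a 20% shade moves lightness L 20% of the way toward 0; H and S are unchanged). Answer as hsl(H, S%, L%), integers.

hsl(301, 40%, 63%)

L moves 20% from 79 toward 0: 79 − 15.8 = 63.2 → 63.
H and S are unchanged.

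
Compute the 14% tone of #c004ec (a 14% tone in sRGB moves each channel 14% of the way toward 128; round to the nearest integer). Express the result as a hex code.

#c004ec is rgb(192, 4, 236).
Per channel, c → c + 0.14(128 − c):
  R: 192 − 8.96 = 183.04 → 183
  G: 4 + 0.14×(128−4) = 4 + 17.36 = 21.36 → 21
  B: 236 − 15.12 = 220.88 → 221
rgb(183, 21, 221) = #b715dd.

#b715dd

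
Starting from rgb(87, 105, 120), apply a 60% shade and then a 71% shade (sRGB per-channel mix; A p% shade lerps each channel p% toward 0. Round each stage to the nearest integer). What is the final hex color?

#0A0C0E

Lerp each channel 60% toward 0:
  R: 87 − 52.2 = 34.8 → 35
  G: 105 + 0.6×(0−105) = 105 − 63 = 42 → 42
  B: 120 + 0.6×(0−120) = 120 − 72 = 48 → 48
After the shade: rgb(35, 42, 48) = #232A30.
A 71% shade moves each channel 71% toward 0:
  R: 35 + 0.71×(0−35) = 35 − 24.85 = 10.15 → 10
  G: 42 + 0.71×(0−42) = 42 − 29.82 = 12.18 → 12
  B: 48 − 34.08 = 13.92 → 14
rgb(10, 12, 14) = #0A0C0E.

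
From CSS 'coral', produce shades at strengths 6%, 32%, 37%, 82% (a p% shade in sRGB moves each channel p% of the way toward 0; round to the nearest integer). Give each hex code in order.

#f0774b, #ad5636, #a15032, #2e170e

CSS coral is rgb(255, 127, 80).
6%: (255 − 15.3 = 239.7→240, 127 − 7.62 = 119.38→119, 80 − 4.8 = 75.2→75) → #f0774b
32%: (255 − 81.6 = 173.4→173, 127 − 40.64 = 86.36→86, 80 − 25.6 = 54.4→54) → #ad5636
37%: (255 − 94.35 = 160.65→161, 127 − 46.99 = 80.01→80, 80 − 29.6 = 50.4→50) → #a15032
82%: (255 − 209.1 = 45.9→46, 127 − 104.14 = 22.86→23, 80 − 65.6 = 14.4→14) → #2e170e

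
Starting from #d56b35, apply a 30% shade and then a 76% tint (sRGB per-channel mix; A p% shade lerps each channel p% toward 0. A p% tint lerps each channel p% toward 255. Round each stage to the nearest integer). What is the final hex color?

#d56b35 is rgb(213, 107, 53).
Per channel, c → c + 0.3(0 − c):
  R: 213 − 63.9 = 149.1 → 149
  G: 107 − 32.1 = 74.9 → 75
  B: 53 + 0.3×(0−53) = 53 − 15.9 = 37.1 → 37
After the shade: rgb(149, 75, 37) = #954b25.
A 76% tint moves each channel 76% toward 255:
  R: 149 + 0.76×(255−149) = 149 + 80.56 = 229.56 → 230
  G: 75 + 0.76×(255−75) = 75 + 136.8 = 211.8 → 212
  B: 37 + 0.76×(255−37) = 37 + 165.68 = 202.68 → 203
rgb(230, 212, 203) = #e6d4cb.

#e6d4cb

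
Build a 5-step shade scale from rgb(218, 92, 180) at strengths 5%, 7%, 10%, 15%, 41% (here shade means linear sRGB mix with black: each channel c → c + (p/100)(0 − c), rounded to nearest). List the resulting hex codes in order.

#CF57AB, #CB56A7, #C453A2, #B94E99, #81366A

5%: (218 − 10.9 = 207.1→207, 92 − 4.6 = 87.4→87, 180 − 9 = 171→171) → #CF57AB
7%: (218 − 15.26 = 202.74→203, 92 − 6.44 = 85.56→86, 180 − 12.6 = 167.4→167) → #CB56A7
10%: (218 − 21.8 = 196.2→196, 92 − 9.2 = 82.8→83, 180 − 18 = 162→162) → #C453A2
15%: (218 − 32.7 = 185.3→185, 92 − 13.8 = 78.2→78, 180 − 27 = 153→153) → #B94E99
41%: (218 − 89.38 = 128.62→129, 92 − 37.72 = 54.28→54, 180 − 73.8 = 106.2→106) → #81366A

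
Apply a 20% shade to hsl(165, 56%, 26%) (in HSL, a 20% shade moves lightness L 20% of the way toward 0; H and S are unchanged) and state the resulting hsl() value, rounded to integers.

L moves 20% from 26 toward 0: 26 − 5.2 = 20.8 → 21.
H and S are unchanged.

hsl(165, 56%, 21%)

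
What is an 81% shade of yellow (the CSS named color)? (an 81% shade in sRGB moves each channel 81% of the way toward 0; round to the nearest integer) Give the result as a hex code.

#303000

CSS yellow is rgb(255, 255, 0).
An 81% shade moves each channel 81% toward 0:
  R: 255 + 0.81×(0−255) = 255 − 206.55 = 48.45 → 48
  G: 255 − 206.55 = 48.45 → 48
  B: 0 + 0.81×(0−0) = 0 + 0 = 0 → 0
rgb(48, 48, 0) = #303000.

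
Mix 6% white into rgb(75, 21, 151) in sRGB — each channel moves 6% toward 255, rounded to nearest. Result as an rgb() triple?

Lerp each channel 6% toward 255:
  R: 75 + 10.8 = 85.8 → 86
  G: 21 + 0.06×(255−21) = 21 + 14.04 = 35.04 → 35
  B: 151 + 0.06×(255−151) = 151 + 6.24 = 157.24 → 157

rgb(86, 35, 157)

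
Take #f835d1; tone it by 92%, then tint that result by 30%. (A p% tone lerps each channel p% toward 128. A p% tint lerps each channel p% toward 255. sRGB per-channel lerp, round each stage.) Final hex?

#ada2aa

#f835d1 is rgb(248, 53, 209).
Per channel, c → c + 0.92(128 − c):
  R: 248 + 0.92×(128−248) = 248 − 110.4 = 137.6 → 138
  G: 53 + 0.92×(128−53) = 53 + 69 = 122 → 122
  B: 209 − 74.52 = 134.48 → 134
After the tone: rgb(138, 122, 134) = #8a7a86.
Lerp each channel 30% toward 255:
  R: 138 + 0.3×(255−138) = 138 + 35.1 = 173.1 → 173
  G: 122 + 39.9 = 161.9 → 162
  B: 134 + 0.3×(255−134) = 134 + 36.3 = 170.3 → 170
rgb(173, 162, 170) = #ada2aa.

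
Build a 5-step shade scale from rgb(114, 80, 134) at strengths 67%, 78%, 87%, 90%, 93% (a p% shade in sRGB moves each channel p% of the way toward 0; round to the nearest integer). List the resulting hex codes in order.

#261a2c, #19121d, #0f0a11, #0b080d, #080609

67%: (114 − 76.38 = 37.62→38, 80 − 53.6 = 26.4→26, 134 − 89.78 = 44.22→44) → #261a2c
78%: (114 − 88.92 = 25.08→25, 80 − 62.4 = 17.6→18, 134 − 104.52 = 29.48→29) → #19121d
87%: (114 − 99.18 = 14.82→15, 80 − 69.6 = 10.4→10, 134 − 116.58 = 17.42→17) → #0f0a11
90%: (114 − 102.6 = 11.4→11, 80 − 72 = 8→8, 134 − 120.6 = 13.4→13) → #0b080d
93%: (114 − 106.02 = 7.98→8, 80 − 74.4 = 5.6→6, 134 − 124.62 = 9.38→9) → #080609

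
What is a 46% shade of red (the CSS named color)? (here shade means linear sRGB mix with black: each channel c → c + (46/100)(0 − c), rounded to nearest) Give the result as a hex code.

CSS red is rgb(255, 0, 0).
Per channel, c → c + 0.46(0 − c):
  R: 255 + 0.46×(0−255) = 255 − 117.3 = 137.7 → 138
  G: 0 + 0 = 0 → 0
  B: 0 + 0 = 0 → 0
rgb(138, 0, 0) = #8A0000.

#8A0000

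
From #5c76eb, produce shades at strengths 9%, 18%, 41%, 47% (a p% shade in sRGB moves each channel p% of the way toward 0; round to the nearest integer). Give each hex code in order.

#546bd6, #4b61c1, #36468b, #313f7d

#5c76eb is rgb(92, 118, 235).
9%: (92 − 8.28 = 83.72→84, 118 − 10.62 = 107.38→107, 235 − 21.15 = 213.85→214) → #546bd6
18%: (92 − 16.56 = 75.44→75, 118 − 21.24 = 96.76→97, 235 − 42.3 = 192.7→193) → #4b61c1
41%: (92 − 37.72 = 54.28→54, 118 − 48.38 = 69.62→70, 235 − 96.35 = 138.65→139) → #36468b
47%: (92 − 43.24 = 48.76→49, 118 − 55.46 = 62.54→63, 235 − 110.45 = 124.55→125) → #313f7d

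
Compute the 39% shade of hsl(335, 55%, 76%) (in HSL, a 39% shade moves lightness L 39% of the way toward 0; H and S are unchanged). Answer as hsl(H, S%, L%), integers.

hsl(335, 55%, 46%)

L moves 39% from 76 toward 0: 76 − 29.64 = 46.36 → 46.
H and S are unchanged.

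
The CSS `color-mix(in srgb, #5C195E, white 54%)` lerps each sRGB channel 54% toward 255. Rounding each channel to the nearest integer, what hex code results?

#B495B5

#5C195E is rgb(92, 25, 94).
Per channel, c → c + 0.54(255 − c):
  R: 92 + 0.54×(255−92) = 92 + 88.02 = 180.02 → 180
  G: 25 + 0.54×(255−25) = 25 + 124.2 = 149.2 → 149
  B: 94 + 0.54×(255−94) = 94 + 86.94 = 180.94 → 181
rgb(180, 149, 181) = #B495B5.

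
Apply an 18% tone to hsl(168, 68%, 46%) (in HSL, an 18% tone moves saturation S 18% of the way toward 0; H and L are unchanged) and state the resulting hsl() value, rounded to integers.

hsl(168, 56%, 46%)

S moves 18% from 68 toward 0: 68 − 12.24 = 55.76 → 56.
H and L are unchanged.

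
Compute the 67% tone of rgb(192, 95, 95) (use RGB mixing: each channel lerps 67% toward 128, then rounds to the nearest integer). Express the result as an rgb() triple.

Per channel, c → c + 0.67(128 − c):
  R: 192 + 0.67×(128−192) = 192 − 42.88 = 149.12 → 149
  G: 95 + 0.67×(128−95) = 95 + 22.11 = 117.11 → 117
  B: 95 + 0.67×(128−95) = 95 + 22.11 = 117.11 → 117

rgb(149, 117, 117)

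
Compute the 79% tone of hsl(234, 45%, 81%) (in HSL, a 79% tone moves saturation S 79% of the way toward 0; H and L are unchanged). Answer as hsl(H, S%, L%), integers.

hsl(234, 9%, 81%)

S moves 79% from 45 toward 0: 45 − 35.55 = 9.45 → 9.
H and L are unchanged.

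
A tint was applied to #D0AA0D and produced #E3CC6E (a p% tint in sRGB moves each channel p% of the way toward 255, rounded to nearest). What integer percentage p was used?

#D0AA0D is rgb(208, 170, 13); #E3CC6E is rgb(227, 204, 110).
On the B channel (widest range): 110 ≈ 13 + (p/100)(255 − 13), so p ≈ 100×(110 − 13)/(255 − 13) = 9700/242 = 40.08.
p = 40 reproduces all three channels after rounding.

40%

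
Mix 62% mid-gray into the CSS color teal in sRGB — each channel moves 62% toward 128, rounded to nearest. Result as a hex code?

CSS teal is rgb(0, 128, 128).
A 62% tone moves each channel 62% toward 128:
  R: 0 + 79.36 = 79.36 → 79
  G: 128 + 0.62×(128−128) = 128 + 0 = 128 → 128
  B: 128 + 0.62×(128−128) = 128 + 0 = 128 → 128
rgb(79, 128, 128) = #4F8080.

#4F8080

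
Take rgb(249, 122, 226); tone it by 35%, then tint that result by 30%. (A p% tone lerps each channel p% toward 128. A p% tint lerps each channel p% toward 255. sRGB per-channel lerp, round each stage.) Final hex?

Lerp each channel 35% toward 128:
  R: 249 + 0.35×(128−249) = 249 − 42.35 = 206.65 → 207
  G: 122 + 2.1 = 124.1 → 124
  B: 226 + 0.35×(128−226) = 226 − 34.3 = 191.7 → 192
After the tone: rgb(207, 124, 192) = #cf7cc0.
Lerp each channel 30% toward 255:
  R: 207 + 0.3×(255−207) = 207 + 14.4 = 221.4 → 221
  G: 124 + 0.3×(255−124) = 124 + 39.3 = 163.3 → 163
  B: 192 + 18.9 = 210.9 → 211
rgb(221, 163, 211) = #dda3d3.

#dda3d3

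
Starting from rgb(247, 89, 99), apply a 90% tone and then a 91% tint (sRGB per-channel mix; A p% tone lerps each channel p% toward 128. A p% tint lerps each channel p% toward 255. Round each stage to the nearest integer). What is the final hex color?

Per channel, c → c + 0.9(128 − c):
  R: 247 + 0.9×(128−247) = 247 − 107.1 = 139.9 → 140
  G: 89 + 0.9×(128−89) = 89 + 35.1 = 124.1 → 124
  B: 99 + 0.9×(128−99) = 99 + 26.1 = 125.1 → 125
After the tone: rgb(140, 124, 125) = #8c7c7d.
Per channel, c → c + 0.91(255 − c):
  R: 140 + 104.65 = 244.65 → 245
  G: 124 + 119.21 = 243.21 → 243
  B: 125 + 0.91×(255−125) = 125 + 118.3 = 243.3 → 243
rgb(245, 243, 243) = #f5f3f3.

#f5f3f3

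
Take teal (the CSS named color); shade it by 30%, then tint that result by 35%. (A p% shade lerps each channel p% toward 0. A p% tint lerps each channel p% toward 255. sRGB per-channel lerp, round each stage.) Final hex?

CSS teal is rgb(0, 128, 128).
Lerp each channel 30% toward 0:
  R: 0 + 0 = 0 → 0
  G: 128 + 0.3×(0−128) = 128 − 38.4 = 89.6 → 90
  B: 128 − 38.4 = 89.6 → 90
After the shade: rgb(0, 90, 90) = #005A5A.
Lerp each channel 35% toward 255:
  R: 0 + 89.25 = 89.25 → 89
  G: 90 + 0.35×(255−90) = 90 + 57.75 = 147.75 → 148
  B: 90 + 57.75 = 147.75 → 148
rgb(89, 148, 148) = #599494.

#599494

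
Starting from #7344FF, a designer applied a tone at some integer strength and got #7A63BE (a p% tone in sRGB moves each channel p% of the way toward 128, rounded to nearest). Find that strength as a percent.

#7344FF is rgb(115, 68, 255); #7A63BE is rgb(122, 99, 190).
On the B channel (widest range): 190 ≈ 255 + (p/100)(128 − 255), so p ≈ 100×(190 − 255)/(128 − 255) = -6500/-127 = 51.18.
p = 51 reproduces all three channels after rounding.

51%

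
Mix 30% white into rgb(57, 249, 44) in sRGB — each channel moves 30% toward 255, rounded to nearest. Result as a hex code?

#74FB6B

A 30% tint moves each channel 30% toward 255:
  R: 57 + 59.4 = 116.4 → 116
  G: 249 + 1.8 = 250.8 → 251
  B: 44 + 63.3 = 107.3 → 107
rgb(116, 251, 107) = #74FB6B.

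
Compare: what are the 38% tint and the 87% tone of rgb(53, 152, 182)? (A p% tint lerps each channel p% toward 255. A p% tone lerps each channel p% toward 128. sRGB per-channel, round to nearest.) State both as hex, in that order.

38% tint:
  R: 53 + 76.76 = 129.76 → 130
  G: 152 + 0.38×(255−152) = 152 + 39.14 = 191.14 → 191
  B: 182 + 27.74 = 209.74 → 210
  → #82BFD2
87% tone:
  R: 53 + 0.87×(128−53) = 53 + 65.25 = 118.25 → 118
  G: 152 + 0.87×(128−152) = 152 − 20.88 = 131.12 → 131
  B: 182 − 46.98 = 135.02 → 135
  → #768387

#82BFD2, #768387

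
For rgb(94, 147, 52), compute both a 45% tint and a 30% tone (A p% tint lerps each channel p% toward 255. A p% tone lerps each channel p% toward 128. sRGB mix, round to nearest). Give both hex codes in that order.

45% tint:
  R: 94 + 0.45×(255−94) = 94 + 72.45 = 166.45 → 166
  G: 147 + 0.45×(255−147) = 147 + 48.6 = 195.6 → 196
  B: 52 + 91.35 = 143.35 → 143
  → #a6c48f
30% tone:
  R: 94 + 10.2 = 104.2 → 104
  G: 147 − 5.7 = 141.3 → 141
  B: 52 + 0.3×(128−52) = 52 + 22.8 = 74.8 → 75
  → #688d4b

#a6c48f, #688d4b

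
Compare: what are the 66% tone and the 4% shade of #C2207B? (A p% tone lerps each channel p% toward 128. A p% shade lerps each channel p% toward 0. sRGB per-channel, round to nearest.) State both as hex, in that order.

#C2207B is rgb(194, 32, 123).
66% tone:
  R: 194 + 0.66×(128−194) = 194 − 43.56 = 150.44 → 150
  G: 32 + 63.36 = 95.36 → 95
  B: 123 + 0.66×(128−123) = 123 + 3.3 = 126.3 → 126
  → #965F7E
4% shade:
  R: 194 + 0.04×(0−194) = 194 − 7.76 = 186.24 → 186
  G: 32 − 1.28 = 30.72 → 31
  B: 123 + 0.04×(0−123) = 123 − 4.92 = 118.08 → 118
  → #BA1F76

#965F7E, #BA1F76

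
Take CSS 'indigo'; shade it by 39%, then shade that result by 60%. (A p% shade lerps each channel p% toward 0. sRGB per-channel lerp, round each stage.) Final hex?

CSS indigo is rgb(75, 0, 130).
A 39% shade moves each channel 39% toward 0:
  R: 75 + 0.39×(0−75) = 75 − 29.25 = 45.75 → 46
  G: 0 + 0.39×(0−0) = 0 + 0 = 0 → 0
  B: 130 + 0.39×(0−130) = 130 − 50.7 = 79.3 → 79
After the shade: rgb(46, 0, 79) = #2E004F.
Lerp each channel 60% toward 0:
  R: 46 − 27.6 = 18.4 → 18
  G: 0 + 0.6×(0−0) = 0 + 0 = 0 → 0
  B: 79 + 0.6×(0−79) = 79 − 47.4 = 31.6 → 32
rgb(18, 0, 32) = #120020.

#120020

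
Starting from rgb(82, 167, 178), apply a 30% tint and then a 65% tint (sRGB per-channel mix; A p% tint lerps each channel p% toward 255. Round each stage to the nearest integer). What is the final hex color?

#D5E9EC

Lerp each channel 30% toward 255:
  R: 82 + 51.9 = 133.9 → 134
  G: 167 + 0.3×(255−167) = 167 + 26.4 = 193.4 → 193
  B: 178 + 23.1 = 201.1 → 201
After the tint: rgb(134, 193, 201) = #86C1C9.
Lerp each channel 65% toward 255:
  R: 134 + 78.65 = 212.65 → 213
  G: 193 + 40.3 = 233.3 → 233
  B: 201 + 35.1 = 236.1 → 236
rgb(213, 233, 236) = #D5E9EC.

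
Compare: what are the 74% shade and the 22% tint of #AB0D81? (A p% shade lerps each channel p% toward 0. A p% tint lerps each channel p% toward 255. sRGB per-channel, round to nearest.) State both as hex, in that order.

#AB0D81 is rgb(171, 13, 129).
74% shade:
  R: 171 + 0.74×(0−171) = 171 − 126.54 = 44.46 → 44
  G: 13 − 9.62 = 3.38 → 3
  B: 129 + 0.74×(0−129) = 129 − 95.46 = 33.54 → 34
  → #2C0322
22% tint:
  R: 171 + 18.48 = 189.48 → 189
  G: 13 + 0.22×(255−13) = 13 + 53.24 = 66.24 → 66
  B: 129 + 27.72 = 156.72 → 157
  → #BD429D

#2C0322, #BD429D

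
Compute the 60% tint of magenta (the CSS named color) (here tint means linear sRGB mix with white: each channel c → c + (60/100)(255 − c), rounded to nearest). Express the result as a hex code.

CSS magenta is rgb(255, 0, 255).
A 60% tint moves each channel 60% toward 255:
  R: 255 + 0.6×(255−255) = 255 + 0 = 255 → 255
  G: 0 + 0.6×(255−0) = 0 + 153 = 153 → 153
  B: 255 + 0.6×(255−255) = 255 + 0 = 255 → 255
rgb(255, 153, 255) = #ff99ff.

#ff99ff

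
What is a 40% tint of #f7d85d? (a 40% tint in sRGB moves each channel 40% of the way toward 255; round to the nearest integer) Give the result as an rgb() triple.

rgb(250, 232, 158)

#f7d85d is rgb(247, 216, 93).
A 40% tint moves each channel 40% toward 255:
  R: 247 + 3.2 = 250.2 → 250
  G: 216 + 0.4×(255−216) = 216 + 15.6 = 231.6 → 232
  B: 93 + 64.8 = 157.8 → 158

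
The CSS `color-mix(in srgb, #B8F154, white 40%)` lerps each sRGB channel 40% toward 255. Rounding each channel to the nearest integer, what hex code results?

#B8F154 is rgb(184, 241, 84).
Lerp each channel 40% toward 255:
  R: 184 + 28.4 = 212.4 → 212
  G: 241 + 0.4×(255−241) = 241 + 5.6 = 246.6 → 247
  B: 84 + 0.4×(255−84) = 84 + 68.4 = 152.4 → 152
rgb(212, 247, 152) = #D4F798.

#D4F798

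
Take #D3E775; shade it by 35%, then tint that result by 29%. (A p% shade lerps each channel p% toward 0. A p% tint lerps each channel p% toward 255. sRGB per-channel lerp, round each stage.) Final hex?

#ABB480

#D3E775 is rgb(211, 231, 117).
Per channel, c → c + 0.35(0 − c):
  R: 211 − 73.85 = 137.15 → 137
  G: 231 + 0.35×(0−231) = 231 − 80.85 = 150.15 → 150
  B: 117 + 0.35×(0−117) = 117 − 40.95 = 76.05 → 76
After the shade: rgb(137, 150, 76) = #89964C.
Per channel, c → c + 0.29(255 − c):
  R: 137 + 34.22 = 171.22 → 171
  G: 150 + 30.45 = 180.45 → 180
  B: 76 + 0.29×(255−76) = 76 + 51.91 = 127.91 → 128
rgb(171, 180, 128) = #ABB480.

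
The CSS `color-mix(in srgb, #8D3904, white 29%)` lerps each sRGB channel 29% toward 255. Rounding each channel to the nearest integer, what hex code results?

#AE724D

#8D3904 is rgb(141, 57, 4).
A 29% tint moves each channel 29% toward 255:
  R: 141 + 0.29×(255−141) = 141 + 33.06 = 174.06 → 174
  G: 57 + 0.29×(255−57) = 57 + 57.42 = 114.42 → 114
  B: 4 + 72.79 = 76.79 → 77
rgb(174, 114, 77) = #AE724D.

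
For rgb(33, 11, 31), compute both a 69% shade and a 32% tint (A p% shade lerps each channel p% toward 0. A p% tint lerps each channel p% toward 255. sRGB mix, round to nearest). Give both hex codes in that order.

#0A030A, #685967

69% shade:
  R: 33 + 0.69×(0−33) = 33 − 22.77 = 10.23 → 10
  G: 11 + 0.69×(0−11) = 11 − 7.59 = 3.41 → 3
  B: 31 − 21.39 = 9.61 → 10
  → #0A030A
32% tint:
  R: 33 + 0.32×(255−33) = 33 + 71.04 = 104.04 → 104
  G: 11 + 78.08 = 89.08 → 89
  B: 31 + 0.32×(255−31) = 31 + 71.68 = 102.68 → 103
  → #685967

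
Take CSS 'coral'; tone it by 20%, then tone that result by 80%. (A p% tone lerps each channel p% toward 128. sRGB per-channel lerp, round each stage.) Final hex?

#948078

CSS coral is rgb(255, 127, 80).
Per channel, c → c + 0.2(128 − c):
  R: 255 + 0.2×(128−255) = 255 − 25.4 = 229.6 → 230
  G: 127 + 0.2 = 127.2 → 127
  B: 80 + 9.6 = 89.6 → 90
After the tone: rgb(230, 127, 90) = #E67F5A.
An 80% tone moves each channel 80% toward 128:
  R: 230 − 81.6 = 148.4 → 148
  G: 127 + 0.8×(128−127) = 127 + 0.8 = 127.8 → 128
  B: 90 + 30.4 = 120.4 → 120
rgb(148, 128, 120) = #948078.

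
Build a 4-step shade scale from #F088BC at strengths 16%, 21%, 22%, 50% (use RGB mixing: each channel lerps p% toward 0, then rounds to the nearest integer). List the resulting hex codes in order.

#CA729E, #BE6B95, #BB6A93, #78445E

#F088BC is rgb(240, 136, 188).
16%: (240 − 38.4 = 201.6→202, 136 − 21.76 = 114.24→114, 188 − 30.08 = 157.92→158) → #CA729E
21%: (240 − 50.4 = 189.6→190, 136 − 28.56 = 107.44→107, 188 − 39.48 = 148.52→149) → #BE6B95
22%: (240 − 52.8 = 187.2→187, 136 − 29.92 = 106.08→106, 188 − 41.36 = 146.64→147) → #BB6A93
50%: (240 − 120 = 120→120, 136 − 68 = 68→68, 188 − 94 = 94→94) → #78445E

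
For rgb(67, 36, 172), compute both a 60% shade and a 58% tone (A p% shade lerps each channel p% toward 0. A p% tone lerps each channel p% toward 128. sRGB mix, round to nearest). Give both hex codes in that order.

#1b0e45, #665992

60% shade:
  R: 67 − 40.2 = 26.8 → 27
  G: 36 + 0.6×(0−36) = 36 − 21.6 = 14.4 → 14
  B: 172 + 0.6×(0−172) = 172 − 103.2 = 68.8 → 69
  → #1b0e45
58% tone:
  R: 67 + 35.38 = 102.38 → 102
  G: 36 + 53.36 = 89.36 → 89
  B: 172 − 25.52 = 146.48 → 146
  → #665992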